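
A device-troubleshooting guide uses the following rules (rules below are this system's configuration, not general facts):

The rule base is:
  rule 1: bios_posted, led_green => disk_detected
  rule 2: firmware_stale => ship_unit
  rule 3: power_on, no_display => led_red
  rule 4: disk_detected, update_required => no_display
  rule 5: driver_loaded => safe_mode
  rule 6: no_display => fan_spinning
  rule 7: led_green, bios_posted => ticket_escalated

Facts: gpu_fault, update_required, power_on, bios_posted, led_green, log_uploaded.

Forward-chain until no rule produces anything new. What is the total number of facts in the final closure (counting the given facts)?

Round 1 — rule 1, rule 7, derive disk_detected, ticket_escalated.
Round 2 — rule 4, derive no_display.
Round 3 — rule 3, rule 6, derive led_red, fan_spinning.
Closure: {bios_posted, disk_detected, fan_spinning, gpu_fault, led_green, led_red, log_uploaded, no_display, power_on, ticket_escalated, update_required} — 11 facts.

11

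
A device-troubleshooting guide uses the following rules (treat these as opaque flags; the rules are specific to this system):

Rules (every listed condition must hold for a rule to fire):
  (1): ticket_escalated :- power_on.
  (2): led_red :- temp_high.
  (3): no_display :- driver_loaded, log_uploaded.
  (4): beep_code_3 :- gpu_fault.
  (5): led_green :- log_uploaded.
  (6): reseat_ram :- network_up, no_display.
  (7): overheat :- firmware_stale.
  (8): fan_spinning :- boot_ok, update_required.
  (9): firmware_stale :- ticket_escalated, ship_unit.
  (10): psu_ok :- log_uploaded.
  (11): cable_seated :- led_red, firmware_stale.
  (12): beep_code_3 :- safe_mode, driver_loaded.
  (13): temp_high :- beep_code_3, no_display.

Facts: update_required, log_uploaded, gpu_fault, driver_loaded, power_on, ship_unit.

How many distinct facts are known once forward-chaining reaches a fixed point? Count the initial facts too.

Round 1: (1) [ticket_escalated :- power_on.]; (3) [no_display :- driver_loaded, log_uploaded.]; (4) [beep_code_3 :- gpu_fault.]; (5) [led_green :- log_uploaded.]; (10) [psu_ok :- log_uploaded.]. Adds ticket_escalated, no_display, beep_code_3, led_green, psu_ok.
Round 2: (9) [firmware_stale :- ticket_escalated, ship_unit.]; (13) [temp_high :- beep_code_3, no_display.]. Adds firmware_stale, temp_high.
Round 3: (2) [led_red :- temp_high.]; (7) [overheat :- firmware_stale.]. Adds led_red, overheat.
Round 4: (11) [cable_seated :- led_red, firmware_stale.]. Adds cable_seated.
Closure: {beep_code_3, cable_seated, driver_loaded, firmware_stale, gpu_fault, led_green, led_red, log_uploaded, no_display, overheat, power_on, psu_ok, ship_unit, temp_high, ticket_escalated, update_required} — 16 facts.

16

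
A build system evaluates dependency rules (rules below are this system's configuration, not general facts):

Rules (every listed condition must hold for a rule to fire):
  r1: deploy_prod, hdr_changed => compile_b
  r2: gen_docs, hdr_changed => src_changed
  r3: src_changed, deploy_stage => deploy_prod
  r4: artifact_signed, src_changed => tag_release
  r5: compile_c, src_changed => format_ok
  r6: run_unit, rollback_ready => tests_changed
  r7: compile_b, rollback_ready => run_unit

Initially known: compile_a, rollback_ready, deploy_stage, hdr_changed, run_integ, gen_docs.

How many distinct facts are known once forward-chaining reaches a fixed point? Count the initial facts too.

11

[1] r2 [gen_docs, hdr_changed => src_changed]. ⇒ new: src_changed.
[2] r3 [src_changed, deploy_stage => deploy_prod]. ⇒ new: deploy_prod.
[3] r1 [deploy_prod, hdr_changed => compile_b]. ⇒ new: compile_b.
[4] r7 [compile_b, rollback_ready => run_unit]. ⇒ new: run_unit.
[5] r6 [run_unit, rollback_ready => tests_changed]. ⇒ new: tests_changed.
Closure: {compile_a, compile_b, deploy_prod, deploy_stage, gen_docs, hdr_changed, rollback_ready, run_integ, run_unit, src_changed, tests_changed} — 11 facts.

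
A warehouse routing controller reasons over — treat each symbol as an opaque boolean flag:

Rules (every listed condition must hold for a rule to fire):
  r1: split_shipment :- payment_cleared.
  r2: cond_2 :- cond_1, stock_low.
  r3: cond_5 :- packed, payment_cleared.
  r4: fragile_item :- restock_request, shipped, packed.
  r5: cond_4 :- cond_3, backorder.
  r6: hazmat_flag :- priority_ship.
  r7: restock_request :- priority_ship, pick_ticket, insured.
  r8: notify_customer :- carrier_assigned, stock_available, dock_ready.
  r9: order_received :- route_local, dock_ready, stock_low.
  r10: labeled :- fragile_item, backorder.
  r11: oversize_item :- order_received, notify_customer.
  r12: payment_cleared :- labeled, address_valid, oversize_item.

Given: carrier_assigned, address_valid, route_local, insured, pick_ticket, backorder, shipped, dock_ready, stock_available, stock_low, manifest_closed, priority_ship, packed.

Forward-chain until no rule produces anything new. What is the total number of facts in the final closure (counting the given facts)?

[1] r6 [hazmat_flag :- priority_ship.]; r7 [restock_request :- priority_ship, pick_ticket, insured.]; r8 [notify_customer :- carrier_assigned, stock_available, dock_ready.]; r9 [order_received :- route_local, dock_ready, stock_low.]. ⇒ new: hazmat_flag, restock_request, notify_customer, order_received.
[2] r4 [fragile_item :- restock_request, shipped, packed.]; r11 [oversize_item :- order_received, notify_customer.]. ⇒ new: fragile_item, oversize_item.
[3] r10 [labeled :- fragile_item, backorder.]. ⇒ new: labeled.
[4] r12 [payment_cleared :- labeled, address_valid, oversize_item.]. ⇒ new: payment_cleared.
[5] r1 [split_shipment :- payment_cleared.]; r3 [cond_5 :- packed, payment_cleared.]. ⇒ new: split_shipment, cond_5.
Closure: {address_valid, backorder, carrier_assigned, cond_5, dock_ready, fragile_item, hazmat_flag, insured, labeled, manifest_closed, notify_customer, order_received, oversize_item, packed, payment_cleared, pick_ticket, priority_ship, restock_request, route_local, shipped, split_shipment, stock_available, stock_low} — 23 facts.

23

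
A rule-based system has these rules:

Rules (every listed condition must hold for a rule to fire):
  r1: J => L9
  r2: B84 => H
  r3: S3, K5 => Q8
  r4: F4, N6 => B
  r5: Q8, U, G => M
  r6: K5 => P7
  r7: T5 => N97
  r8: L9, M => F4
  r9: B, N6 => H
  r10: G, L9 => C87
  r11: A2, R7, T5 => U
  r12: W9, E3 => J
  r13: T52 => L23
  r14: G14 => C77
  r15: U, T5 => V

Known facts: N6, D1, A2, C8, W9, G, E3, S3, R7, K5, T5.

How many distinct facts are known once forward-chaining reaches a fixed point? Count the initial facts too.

23

Round 1 — r3, r6, r7, r11, r12, derive Q8, P7, N97, U, J.
Round 2 — r1, r5, r15, derive L9, M, V.
Round 3 — r8, r10, derive F4, C87.
Round 4 — r4, derive B.
Round 5 — r9, derive H.
Closure: {A2, B, C8, C87, D1, E3, F4, G, H, J, K5, L9, M, N6, N97, P7, Q8, R7, S3, T5, U, V, W9} — 23 facts.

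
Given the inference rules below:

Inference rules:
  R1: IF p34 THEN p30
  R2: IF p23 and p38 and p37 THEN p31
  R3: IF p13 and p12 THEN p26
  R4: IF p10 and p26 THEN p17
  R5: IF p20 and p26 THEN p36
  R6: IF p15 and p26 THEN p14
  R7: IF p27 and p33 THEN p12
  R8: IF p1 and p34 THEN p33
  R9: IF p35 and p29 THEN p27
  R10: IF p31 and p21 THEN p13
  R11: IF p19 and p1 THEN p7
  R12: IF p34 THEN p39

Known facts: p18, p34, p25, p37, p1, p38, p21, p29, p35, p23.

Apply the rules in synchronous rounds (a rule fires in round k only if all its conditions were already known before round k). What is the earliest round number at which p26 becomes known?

Round 1 — R1, R2, R8, R9, R12, derive p30, p31, p33, p27, p39.
Round 2 — R7, R10, derive p12, p13.
Round 3 — R3, derive p26.
p26 first appears in round 3.

3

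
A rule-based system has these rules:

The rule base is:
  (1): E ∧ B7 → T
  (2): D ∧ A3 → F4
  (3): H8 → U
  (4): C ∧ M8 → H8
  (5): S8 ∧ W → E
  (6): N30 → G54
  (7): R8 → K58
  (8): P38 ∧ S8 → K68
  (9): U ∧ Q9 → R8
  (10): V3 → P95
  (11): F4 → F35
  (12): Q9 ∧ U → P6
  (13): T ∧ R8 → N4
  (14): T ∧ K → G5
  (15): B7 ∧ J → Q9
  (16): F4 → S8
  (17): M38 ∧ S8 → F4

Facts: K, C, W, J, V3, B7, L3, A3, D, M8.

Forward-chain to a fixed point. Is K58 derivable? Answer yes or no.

yes

Round 1: (2) [D ∧ A3 → F4]; (4) [C ∧ M8 → H8]; (10) [V3 → P95]; (15) [B7 ∧ J → Q9]. New: F4, H8, P95, Q9.
Round 2: (3) [H8 → U]; (11) [F4 → F35]; (16) [F4 → S8]. New: U, F35, S8.
Round 3: (5) [S8 ∧ W → E]; (9) [U ∧ Q9 → R8]; (12) [Q9 ∧ U → P6]. New: E, R8, P6.
Round 4: (1) [E ∧ B7 → T]; (7) [R8 → K58]. New: T, K58.
Round 5: (13) [T ∧ R8 → N4]; (14) [T ∧ K → G5]. New: N4, G5.
K58 appears in round 4, so it is derivable.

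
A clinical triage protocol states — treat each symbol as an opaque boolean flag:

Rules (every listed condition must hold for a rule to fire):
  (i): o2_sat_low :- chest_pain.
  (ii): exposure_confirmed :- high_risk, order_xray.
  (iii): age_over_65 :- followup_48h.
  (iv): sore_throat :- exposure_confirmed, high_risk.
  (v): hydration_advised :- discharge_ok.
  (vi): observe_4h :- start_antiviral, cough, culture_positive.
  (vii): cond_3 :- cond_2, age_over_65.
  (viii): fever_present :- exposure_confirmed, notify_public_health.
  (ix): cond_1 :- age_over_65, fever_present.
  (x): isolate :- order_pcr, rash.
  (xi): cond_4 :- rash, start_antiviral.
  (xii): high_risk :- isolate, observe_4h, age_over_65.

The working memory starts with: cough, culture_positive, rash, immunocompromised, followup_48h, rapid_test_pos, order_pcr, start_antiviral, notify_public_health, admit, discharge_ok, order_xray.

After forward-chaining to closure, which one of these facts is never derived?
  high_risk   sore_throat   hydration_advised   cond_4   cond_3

cond_3

Round 1: (iii) [age_over_65 :- followup_48h.]; (v) [hydration_advised :- discharge_ok.]; (vi) [observe_4h :- start_antiviral, cough, culture_positive.]; (x) [isolate :- order_pcr, rash.]; (xi) [cond_4 :- rash, start_antiviral.]. New: age_over_65, hydration_advised, observe_4h, isolate, cond_4.
Round 2: (xii) [high_risk :- isolate, observe_4h, age_over_65.]. New: high_risk.
Round 3: (ii) [exposure_confirmed :- high_risk, order_xray.]. New: exposure_confirmed.
Round 4: (iv) [sore_throat :- exposure_confirmed, high_risk.]; (viii) [fever_present :- exposure_confirmed, notify_public_health.]. New: sore_throat, fever_present.
Round 5: (ix) [cond_1 :- age_over_65, fever_present.]. New: cond_1.
Derived: cond_4 (round 1), sore_throat (round 4), high_risk (round 2), hydration_advised (round 1). cond_3 never appears in any round.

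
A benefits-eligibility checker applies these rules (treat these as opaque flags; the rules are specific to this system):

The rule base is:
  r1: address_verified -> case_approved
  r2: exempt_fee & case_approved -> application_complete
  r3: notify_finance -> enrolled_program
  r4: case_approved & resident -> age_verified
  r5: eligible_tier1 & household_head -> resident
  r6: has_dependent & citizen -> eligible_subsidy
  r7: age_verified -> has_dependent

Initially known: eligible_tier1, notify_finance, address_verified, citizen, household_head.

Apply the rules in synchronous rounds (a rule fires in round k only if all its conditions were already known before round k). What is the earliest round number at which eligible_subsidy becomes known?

Round 1 fires r1, r3, r5, giving case_approved, enrolled_program, resident.
Round 2 fires r4, giving age_verified.
Round 3 fires r7, giving has_dependent.
Round 4 fires r6, giving eligible_subsidy.
eligible_subsidy first appears in round 4.

4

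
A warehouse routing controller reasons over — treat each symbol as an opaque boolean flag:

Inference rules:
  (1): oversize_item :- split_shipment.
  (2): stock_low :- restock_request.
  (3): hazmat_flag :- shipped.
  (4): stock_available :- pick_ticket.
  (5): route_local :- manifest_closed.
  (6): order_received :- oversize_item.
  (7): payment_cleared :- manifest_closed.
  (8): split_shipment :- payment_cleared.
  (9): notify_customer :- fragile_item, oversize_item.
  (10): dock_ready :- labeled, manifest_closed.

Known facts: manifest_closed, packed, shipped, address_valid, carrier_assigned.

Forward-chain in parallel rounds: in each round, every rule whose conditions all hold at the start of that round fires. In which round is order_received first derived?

4

[1] (3) [hazmat_flag :- shipped.]; (5) [route_local :- manifest_closed.]; (7) [payment_cleared :- manifest_closed.]. ⇒ new: hazmat_flag, route_local, payment_cleared.
[2] (8) [split_shipment :- payment_cleared.]. ⇒ new: split_shipment.
[3] (1) [oversize_item :- split_shipment.]. ⇒ new: oversize_item.
[4] (6) [order_received :- oversize_item.]. ⇒ new: order_received.
order_received first appears in round 4.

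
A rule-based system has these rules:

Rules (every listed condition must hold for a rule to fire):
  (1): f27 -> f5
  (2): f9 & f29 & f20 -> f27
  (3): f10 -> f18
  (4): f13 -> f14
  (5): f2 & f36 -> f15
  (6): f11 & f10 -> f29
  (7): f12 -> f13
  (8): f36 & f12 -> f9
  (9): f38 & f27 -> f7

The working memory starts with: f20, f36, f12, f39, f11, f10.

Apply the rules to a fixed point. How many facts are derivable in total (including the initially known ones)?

Round 1 fires (3), (6), (7), (8), giving f18, f29, f13, f9.
Round 2 fires (2), (4), giving f27, f14.
Round 3 fires (1), giving f5.
Closure: {f10, f11, f12, f13, f14, f18, f20, f27, f29, f36, f39, f5, f9} — 13 facts.

13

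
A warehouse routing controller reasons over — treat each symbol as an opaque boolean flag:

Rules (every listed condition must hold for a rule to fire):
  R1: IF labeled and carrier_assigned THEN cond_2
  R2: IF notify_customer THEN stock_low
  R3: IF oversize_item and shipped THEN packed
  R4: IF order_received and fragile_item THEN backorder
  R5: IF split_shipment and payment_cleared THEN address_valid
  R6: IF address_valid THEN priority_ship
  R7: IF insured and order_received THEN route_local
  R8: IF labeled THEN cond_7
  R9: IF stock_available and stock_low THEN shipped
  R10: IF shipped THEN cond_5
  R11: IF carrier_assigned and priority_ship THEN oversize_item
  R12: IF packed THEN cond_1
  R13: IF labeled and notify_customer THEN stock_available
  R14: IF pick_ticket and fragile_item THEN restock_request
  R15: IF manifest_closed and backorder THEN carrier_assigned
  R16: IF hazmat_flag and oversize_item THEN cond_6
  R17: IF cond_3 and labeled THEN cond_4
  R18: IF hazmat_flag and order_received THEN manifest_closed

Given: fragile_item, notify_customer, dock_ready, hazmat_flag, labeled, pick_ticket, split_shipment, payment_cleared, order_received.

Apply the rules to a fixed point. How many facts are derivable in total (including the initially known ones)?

Round 1 fires R2, R4, R5, R8, R13, R14, R18, giving stock_low, backorder, address_valid, cond_7, stock_available, restock_request, manifest_closed.
Round 2 fires R6, R9, R15, giving priority_ship, shipped, carrier_assigned.
Round 3 fires R1, R10, R11, giving cond_2, cond_5, oversize_item.
Round 4 fires R3, R16, giving packed, cond_6.
Round 5 fires R12, giving cond_1.
Closure: {address_valid, backorder, carrier_assigned, cond_1, cond_2, cond_5, cond_6, cond_7, dock_ready, fragile_item, hazmat_flag, labeled, manifest_closed, notify_customer, order_received, oversize_item, packed, payment_cleared, pick_ticket, priority_ship, restock_request, shipped, split_shipment, stock_available, stock_low} — 25 facts.

25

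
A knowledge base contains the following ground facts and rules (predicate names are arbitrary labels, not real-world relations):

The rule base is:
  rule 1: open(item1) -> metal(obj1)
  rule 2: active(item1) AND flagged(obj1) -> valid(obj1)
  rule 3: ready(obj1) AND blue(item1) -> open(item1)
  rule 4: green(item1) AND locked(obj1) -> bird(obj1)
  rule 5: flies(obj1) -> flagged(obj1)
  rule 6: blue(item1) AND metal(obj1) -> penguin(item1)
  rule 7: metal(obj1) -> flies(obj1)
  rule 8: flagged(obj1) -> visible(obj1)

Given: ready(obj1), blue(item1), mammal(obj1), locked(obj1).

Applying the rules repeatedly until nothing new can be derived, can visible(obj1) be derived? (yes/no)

Round 1: rule 3 [ready(obj1) AND blue(item1) -> open(item1)]. Adds open(item1).
Round 2: rule 1 [open(item1) -> metal(obj1)]. Adds metal(obj1).
Round 3: rule 6 [blue(item1) AND metal(obj1) -> penguin(item1)]; rule 7 [metal(obj1) -> flies(obj1)]. Adds penguin(item1), flies(obj1).
Round 4: rule 5 [flies(obj1) -> flagged(obj1)]. Adds flagged(obj1).
Round 5: rule 8 [flagged(obj1) -> visible(obj1)]. Adds visible(obj1).
visible(obj1) appears in round 5, so it is derivable.

yes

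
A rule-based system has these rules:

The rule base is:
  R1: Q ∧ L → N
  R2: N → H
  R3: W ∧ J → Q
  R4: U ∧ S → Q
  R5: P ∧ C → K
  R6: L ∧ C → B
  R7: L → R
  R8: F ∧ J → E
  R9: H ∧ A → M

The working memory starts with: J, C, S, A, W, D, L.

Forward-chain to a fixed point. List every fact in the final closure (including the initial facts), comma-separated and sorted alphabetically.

Round 1 fires R3, R6, R7, giving Q, B, R.
Round 2 fires R1, giving N.
Round 3 fires R2, giving H.
Round 4 fires R9, giving M.

A, B, C, D, H, J, L, M, N, Q, R, S, W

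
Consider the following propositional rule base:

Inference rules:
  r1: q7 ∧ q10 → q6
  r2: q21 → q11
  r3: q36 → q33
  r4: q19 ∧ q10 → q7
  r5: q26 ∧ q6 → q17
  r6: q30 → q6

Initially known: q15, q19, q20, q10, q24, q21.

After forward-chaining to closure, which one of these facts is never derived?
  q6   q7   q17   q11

Round 1: r2 [q21 → q11]; r4 [q19 ∧ q10 → q7]. New: q11, q7.
Round 2: r1 [q7 ∧ q10 → q6]. New: q6.
Derived: q11 (round 1), q7 (round 1), q6 (round 2). q17 never appears in any round.

q17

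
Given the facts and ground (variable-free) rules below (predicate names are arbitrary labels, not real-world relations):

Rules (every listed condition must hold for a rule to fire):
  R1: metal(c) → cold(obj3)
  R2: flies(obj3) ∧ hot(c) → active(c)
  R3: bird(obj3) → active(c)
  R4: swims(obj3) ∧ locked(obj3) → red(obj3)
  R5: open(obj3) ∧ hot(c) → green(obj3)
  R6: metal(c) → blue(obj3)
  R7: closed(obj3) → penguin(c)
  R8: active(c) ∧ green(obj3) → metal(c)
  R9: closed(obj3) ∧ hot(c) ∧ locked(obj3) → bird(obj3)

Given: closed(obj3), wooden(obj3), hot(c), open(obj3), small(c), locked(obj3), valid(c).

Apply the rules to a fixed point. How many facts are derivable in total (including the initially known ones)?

14

[1] R5 [open(obj3) ∧ hot(c) → green(obj3)]; R7 [closed(obj3) → penguin(c)]; R9 [closed(obj3) ∧ hot(c) ∧ locked(obj3) → bird(obj3)]. ⇒ new: green(obj3), penguin(c), bird(obj3).
[2] R3 [bird(obj3) → active(c)]. ⇒ new: active(c).
[3] R8 [active(c) ∧ green(obj3) → metal(c)]. ⇒ new: metal(c).
[4] R1 [metal(c) → cold(obj3)]; R6 [metal(c) → blue(obj3)]. ⇒ new: cold(obj3), blue(obj3).
Closure: {active(c), bird(obj3), blue(obj3), closed(obj3), cold(obj3), green(obj3), hot(c), locked(obj3), metal(c), open(obj3), penguin(c), small(c), valid(c), wooden(obj3)} — 14 facts.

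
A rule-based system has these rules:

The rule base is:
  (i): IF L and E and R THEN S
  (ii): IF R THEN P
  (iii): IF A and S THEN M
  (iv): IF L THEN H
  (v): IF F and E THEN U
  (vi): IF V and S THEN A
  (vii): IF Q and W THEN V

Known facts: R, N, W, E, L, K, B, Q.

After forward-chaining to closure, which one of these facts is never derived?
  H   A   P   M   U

U

Round 1: (i) [IF L and E and R THEN S]; (ii) [IF R THEN P]; (iv) [IF L THEN H]; (vii) [IF Q and W THEN V]. New: S, P, H, V.
Round 2: (vi) [IF V and S THEN A]. New: A.
Round 3: (iii) [IF A and S THEN M]. New: M.
Derived: H (round 1), P (round 1), A (round 2), M (round 3). U never appears in any round.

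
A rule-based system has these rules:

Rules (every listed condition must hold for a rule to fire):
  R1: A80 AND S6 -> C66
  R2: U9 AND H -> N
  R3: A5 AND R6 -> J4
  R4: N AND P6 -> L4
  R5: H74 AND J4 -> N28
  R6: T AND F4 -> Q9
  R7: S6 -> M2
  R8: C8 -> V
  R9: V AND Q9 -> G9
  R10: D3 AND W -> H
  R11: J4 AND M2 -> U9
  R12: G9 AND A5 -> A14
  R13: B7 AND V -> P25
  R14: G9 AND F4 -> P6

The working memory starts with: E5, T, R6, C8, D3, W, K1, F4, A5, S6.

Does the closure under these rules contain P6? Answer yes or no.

yes

[1] R3 [A5 AND R6 -> J4]; R6 [T AND F4 -> Q9]; R7 [S6 -> M2]; R8 [C8 -> V]; R10 [D3 AND W -> H]. ⇒ new: J4, Q9, M2, V, H.
[2] R9 [V AND Q9 -> G9]; R11 [J4 AND M2 -> U9]. ⇒ new: G9, U9.
[3] R2 [U9 AND H -> N]; R12 [G9 AND A5 -> A14]; R14 [G9 AND F4 -> P6]. ⇒ new: N, A14, P6.
[4] R4 [N AND P6 -> L4]. ⇒ new: L4.
P6 appears in round 3, so it is derivable.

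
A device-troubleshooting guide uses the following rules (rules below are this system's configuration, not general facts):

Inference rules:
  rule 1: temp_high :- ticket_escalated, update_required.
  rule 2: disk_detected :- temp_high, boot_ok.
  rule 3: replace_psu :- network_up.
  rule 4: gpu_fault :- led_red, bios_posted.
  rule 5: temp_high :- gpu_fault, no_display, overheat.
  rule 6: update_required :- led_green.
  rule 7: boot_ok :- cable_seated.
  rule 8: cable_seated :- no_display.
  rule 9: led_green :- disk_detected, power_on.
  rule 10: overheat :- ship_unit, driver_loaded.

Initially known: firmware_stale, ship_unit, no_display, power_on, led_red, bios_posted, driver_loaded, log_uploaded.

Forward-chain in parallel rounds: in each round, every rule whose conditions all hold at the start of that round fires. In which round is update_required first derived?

Round 1: rule 4 [gpu_fault :- led_red, bios_posted.]; rule 8 [cable_seated :- no_display.]; rule 10 [overheat :- ship_unit, driver_loaded.]. New: gpu_fault, cable_seated, overheat.
Round 2: rule 5 [temp_high :- gpu_fault, no_display, overheat.]; rule 7 [boot_ok :- cable_seated.]. New: temp_high, boot_ok.
Round 3: rule 2 [disk_detected :- temp_high, boot_ok.]. New: disk_detected.
Round 4: rule 9 [led_green :- disk_detected, power_on.]. New: led_green.
Round 5: rule 6 [update_required :- led_green.]. New: update_required.
update_required first appears in round 5.

5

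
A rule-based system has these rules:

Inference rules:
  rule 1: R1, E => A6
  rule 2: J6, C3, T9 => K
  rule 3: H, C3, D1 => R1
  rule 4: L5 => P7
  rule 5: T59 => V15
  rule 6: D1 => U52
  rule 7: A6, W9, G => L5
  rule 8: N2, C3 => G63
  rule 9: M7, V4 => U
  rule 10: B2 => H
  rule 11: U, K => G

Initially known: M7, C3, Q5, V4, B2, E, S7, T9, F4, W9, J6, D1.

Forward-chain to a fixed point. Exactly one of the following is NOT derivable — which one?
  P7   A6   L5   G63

G63

[1] rule 2 [J6, C3, T9 => K]; rule 6 [D1 => U52]; rule 9 [M7, V4 => U]; rule 10 [B2 => H]. ⇒ new: K, U52, U, H.
[2] rule 3 [H, C3, D1 => R1]; rule 11 [U, K => G]. ⇒ new: R1, G.
[3] rule 1 [R1, E => A6]. ⇒ new: A6.
[4] rule 7 [A6, W9, G => L5]. ⇒ new: L5.
[5] rule 4 [L5 => P7]. ⇒ new: P7.
Derived: P7 (round 5), A6 (round 3), L5 (round 4). G63 never appears in any round.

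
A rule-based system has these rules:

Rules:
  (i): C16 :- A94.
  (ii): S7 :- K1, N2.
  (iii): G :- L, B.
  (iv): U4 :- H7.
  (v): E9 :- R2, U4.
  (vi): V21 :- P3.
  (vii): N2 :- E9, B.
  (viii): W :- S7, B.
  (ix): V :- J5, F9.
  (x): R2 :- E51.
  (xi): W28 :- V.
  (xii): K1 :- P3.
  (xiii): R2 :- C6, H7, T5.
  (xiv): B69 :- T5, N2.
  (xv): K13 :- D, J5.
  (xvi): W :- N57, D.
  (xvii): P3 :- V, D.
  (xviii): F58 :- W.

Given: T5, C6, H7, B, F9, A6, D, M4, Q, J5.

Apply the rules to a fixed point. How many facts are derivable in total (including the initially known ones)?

24

Round 1: (iv) [U4 :- H7.]; (ix) [V :- J5, F9.]; (xiii) [R2 :- C6, H7, T5.]; (xv) [K13 :- D, J5.]. Adds U4, V, R2, K13.
Round 2: (v) [E9 :- R2, U4.]; (xi) [W28 :- V.]; (xvii) [P3 :- V, D.]. Adds E9, W28, P3.
Round 3: (vi) [V21 :- P3.]; (vii) [N2 :- E9, B.]; (xii) [K1 :- P3.]. Adds V21, N2, K1.
Round 4: (ii) [S7 :- K1, N2.]; (xiv) [B69 :- T5, N2.]. Adds S7, B69.
Round 5: (viii) [W :- S7, B.]. Adds W.
Round 6: (xviii) [F58 :- W.]. Adds F58.
Closure: {A6, B, B69, C6, D, E9, F58, F9, H7, J5, K1, K13, M4, N2, P3, Q, R2, S7, T5, U4, V, V21, W, W28} — 24 facts.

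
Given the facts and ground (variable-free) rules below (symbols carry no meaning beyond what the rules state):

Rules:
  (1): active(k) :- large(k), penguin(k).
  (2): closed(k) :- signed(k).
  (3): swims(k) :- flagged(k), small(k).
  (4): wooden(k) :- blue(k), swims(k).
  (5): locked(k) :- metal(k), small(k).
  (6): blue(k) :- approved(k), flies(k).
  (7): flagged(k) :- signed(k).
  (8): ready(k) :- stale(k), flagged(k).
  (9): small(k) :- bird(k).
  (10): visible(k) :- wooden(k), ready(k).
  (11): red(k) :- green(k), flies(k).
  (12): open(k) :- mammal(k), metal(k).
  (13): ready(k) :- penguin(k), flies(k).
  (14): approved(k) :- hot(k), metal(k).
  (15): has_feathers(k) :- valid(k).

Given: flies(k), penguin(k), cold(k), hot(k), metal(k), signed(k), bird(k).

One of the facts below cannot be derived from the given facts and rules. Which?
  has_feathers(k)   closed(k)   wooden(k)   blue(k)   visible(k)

[1] (2) [closed(k) :- signed(k).]; (7) [flagged(k) :- signed(k).]; (9) [small(k) :- bird(k).]; (13) [ready(k) :- penguin(k), flies(k).]; (14) [approved(k) :- hot(k), metal(k).]. ⇒ new: closed(k), flagged(k), small(k), ready(k), approved(k).
[2] (3) [swims(k) :- flagged(k), small(k).]; (5) [locked(k) :- metal(k), small(k).]; (6) [blue(k) :- approved(k), flies(k).]. ⇒ new: swims(k), locked(k), blue(k).
[3] (4) [wooden(k) :- blue(k), swims(k).]. ⇒ new: wooden(k).
[4] (10) [visible(k) :- wooden(k), ready(k).]. ⇒ new: visible(k).
Derived: blue(k) (round 2), visible(k) (round 4), wooden(k) (round 3), closed(k) (round 1). has_feathers(k) never appears in any round.

has_feathers(k)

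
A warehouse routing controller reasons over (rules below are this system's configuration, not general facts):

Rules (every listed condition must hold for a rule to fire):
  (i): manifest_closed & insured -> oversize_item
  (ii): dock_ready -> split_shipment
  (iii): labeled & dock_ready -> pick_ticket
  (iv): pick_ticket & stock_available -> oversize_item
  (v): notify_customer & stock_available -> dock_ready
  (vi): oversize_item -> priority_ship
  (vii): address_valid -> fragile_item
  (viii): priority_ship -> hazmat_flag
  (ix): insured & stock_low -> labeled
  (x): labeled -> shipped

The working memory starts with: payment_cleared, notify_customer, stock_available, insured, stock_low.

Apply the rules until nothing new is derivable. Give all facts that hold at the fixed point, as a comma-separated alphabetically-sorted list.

Round 1: (v) [notify_customer & stock_available -> dock_ready]; (ix) [insured & stock_low -> labeled]. New: dock_ready, labeled.
Round 2: (ii) [dock_ready -> split_shipment]; (iii) [labeled & dock_ready -> pick_ticket]; (x) [labeled -> shipped]. New: split_shipment, pick_ticket, shipped.
Round 3: (iv) [pick_ticket & stock_available -> oversize_item]. New: oversize_item.
Round 4: (vi) [oversize_item -> priority_ship]. New: priority_ship.
Round 5: (viii) [priority_ship -> hazmat_flag]. New: hazmat_flag.

dock_ready, hazmat_flag, insured, labeled, notify_customer, oversize_item, payment_cleared, pick_ticket, priority_ship, shipped, split_shipment, stock_available, stock_low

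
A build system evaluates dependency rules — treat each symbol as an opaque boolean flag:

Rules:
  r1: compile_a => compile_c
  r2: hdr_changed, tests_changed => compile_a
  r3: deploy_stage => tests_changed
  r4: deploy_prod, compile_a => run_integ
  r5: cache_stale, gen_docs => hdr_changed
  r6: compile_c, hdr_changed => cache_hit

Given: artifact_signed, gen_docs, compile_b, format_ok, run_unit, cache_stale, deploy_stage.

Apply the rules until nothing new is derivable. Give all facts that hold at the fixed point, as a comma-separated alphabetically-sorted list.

Round 1: r3 [deploy_stage => tests_changed]; r5 [cache_stale, gen_docs => hdr_changed]. Adds tests_changed, hdr_changed.
Round 2: r2 [hdr_changed, tests_changed => compile_a]. Adds compile_a.
Round 3: r1 [compile_a => compile_c]. Adds compile_c.
Round 4: r6 [compile_c, hdr_changed => cache_hit]. Adds cache_hit.

artifact_signed, cache_hit, cache_stale, compile_a, compile_b, compile_c, deploy_stage, format_ok, gen_docs, hdr_changed, run_unit, tests_changed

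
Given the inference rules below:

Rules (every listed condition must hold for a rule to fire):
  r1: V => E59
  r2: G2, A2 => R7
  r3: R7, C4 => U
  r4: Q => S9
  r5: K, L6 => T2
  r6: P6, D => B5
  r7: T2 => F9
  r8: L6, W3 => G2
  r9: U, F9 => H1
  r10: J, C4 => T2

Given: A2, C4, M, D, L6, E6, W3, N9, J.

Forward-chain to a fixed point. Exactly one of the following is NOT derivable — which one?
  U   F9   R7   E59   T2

E59

[1] r8 [L6, W3 => G2]; r10 [J, C4 => T2]. ⇒ new: G2, T2.
[2] r2 [G2, A2 => R7]; r7 [T2 => F9]. ⇒ new: R7, F9.
[3] r3 [R7, C4 => U]. ⇒ new: U.
[4] r9 [U, F9 => H1]. ⇒ new: H1.
Derived: U (round 3), T2 (round 1), R7 (round 2), F9 (round 2). E59 never appears in any round.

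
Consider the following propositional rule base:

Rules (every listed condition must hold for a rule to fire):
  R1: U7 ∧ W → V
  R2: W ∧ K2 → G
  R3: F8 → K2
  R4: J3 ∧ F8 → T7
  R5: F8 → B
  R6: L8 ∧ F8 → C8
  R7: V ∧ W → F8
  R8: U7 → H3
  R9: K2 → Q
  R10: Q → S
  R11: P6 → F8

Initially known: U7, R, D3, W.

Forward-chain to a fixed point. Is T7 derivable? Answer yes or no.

no

Round 1: R1 [U7 ∧ W → V]; R8 [U7 → H3]. Adds V, H3.
Round 2: R7 [V ∧ W → F8]. Adds F8.
Round 3: R3 [F8 → K2]; R5 [F8 → B]. Adds K2, B.
Round 4: R2 [W ∧ K2 → G]; R9 [K2 → Q]. Adds G, Q.
Round 5: R10 [Q → S]. Adds S.
Fixed point reached. T7 is concluded only by R4; R4 needs J3 (never derived).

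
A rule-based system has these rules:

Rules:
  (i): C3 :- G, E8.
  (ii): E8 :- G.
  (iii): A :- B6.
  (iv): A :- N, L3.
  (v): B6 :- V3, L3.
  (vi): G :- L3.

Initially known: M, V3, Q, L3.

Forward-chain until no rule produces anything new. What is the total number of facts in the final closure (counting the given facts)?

Round 1 — (v), (vi), derive B6, G.
Round 2 — (ii), (iii), derive E8, A.
Round 3 — (i), derive C3.
Closure: {A, B6, C3, E8, G, L3, M, Q, V3} — 9 facts.

9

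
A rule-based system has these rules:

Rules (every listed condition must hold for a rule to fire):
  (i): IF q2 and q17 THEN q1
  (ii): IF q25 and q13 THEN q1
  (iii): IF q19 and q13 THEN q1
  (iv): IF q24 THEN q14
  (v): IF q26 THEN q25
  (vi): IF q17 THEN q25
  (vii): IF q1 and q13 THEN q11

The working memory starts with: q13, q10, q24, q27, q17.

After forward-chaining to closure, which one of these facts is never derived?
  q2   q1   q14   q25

Round 1 — (iv), (vi), derive q14, q25.
Round 2 — (ii), derive q1.
Round 3 — (vii), derive q11.
Derived: q1 (round 2), q25 (round 1), q14 (round 1). q2 never appears in any round.

q2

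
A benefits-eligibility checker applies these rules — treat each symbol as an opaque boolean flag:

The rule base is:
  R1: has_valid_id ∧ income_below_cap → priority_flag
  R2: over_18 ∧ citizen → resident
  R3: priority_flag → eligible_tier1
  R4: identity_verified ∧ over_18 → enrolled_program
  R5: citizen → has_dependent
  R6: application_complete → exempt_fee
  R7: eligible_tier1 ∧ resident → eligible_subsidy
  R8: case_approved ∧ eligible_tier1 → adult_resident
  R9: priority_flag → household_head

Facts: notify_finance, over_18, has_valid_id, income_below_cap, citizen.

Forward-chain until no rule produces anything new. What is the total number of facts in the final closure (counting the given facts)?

Round 1: R1 [has_valid_id ∧ income_below_cap → priority_flag]; R2 [over_18 ∧ citizen → resident]; R5 [citizen → has_dependent]. Adds priority_flag, resident, has_dependent.
Round 2: R3 [priority_flag → eligible_tier1]; R9 [priority_flag → household_head]. Adds eligible_tier1, household_head.
Round 3: R7 [eligible_tier1 ∧ resident → eligible_subsidy]. Adds eligible_subsidy.
Closure: {citizen, eligible_subsidy, eligible_tier1, has_dependent, has_valid_id, household_head, income_below_cap, notify_finance, over_18, priority_flag, resident} — 11 facts.

11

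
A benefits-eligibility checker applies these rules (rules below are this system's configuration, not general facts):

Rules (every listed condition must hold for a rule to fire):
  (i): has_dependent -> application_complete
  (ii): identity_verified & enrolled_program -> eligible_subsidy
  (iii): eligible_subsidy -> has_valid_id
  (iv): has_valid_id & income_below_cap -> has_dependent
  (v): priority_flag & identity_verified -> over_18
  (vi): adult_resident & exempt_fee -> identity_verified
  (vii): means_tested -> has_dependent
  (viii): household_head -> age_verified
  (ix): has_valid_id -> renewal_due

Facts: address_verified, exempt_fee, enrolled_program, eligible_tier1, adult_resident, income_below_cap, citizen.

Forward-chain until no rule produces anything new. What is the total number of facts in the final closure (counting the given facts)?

Round 1: (vi) [adult_resident & exempt_fee -> identity_verified]. Adds identity_verified.
Round 2: (ii) [identity_verified & enrolled_program -> eligible_subsidy]. Adds eligible_subsidy.
Round 3: (iii) [eligible_subsidy -> has_valid_id]. Adds has_valid_id.
Round 4: (iv) [has_valid_id & income_below_cap -> has_dependent]; (ix) [has_valid_id -> renewal_due]. Adds has_dependent, renewal_due.
Round 5: (i) [has_dependent -> application_complete]. Adds application_complete.
Closure: {address_verified, adult_resident, application_complete, citizen, eligible_subsidy, eligible_tier1, enrolled_program, exempt_fee, has_dependent, has_valid_id, identity_verified, income_below_cap, renewal_due} — 13 facts.

13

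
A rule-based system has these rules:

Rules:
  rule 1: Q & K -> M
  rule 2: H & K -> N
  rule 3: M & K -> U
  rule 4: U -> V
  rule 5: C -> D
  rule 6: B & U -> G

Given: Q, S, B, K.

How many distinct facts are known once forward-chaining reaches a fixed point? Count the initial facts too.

Round 1: rule 1 [Q & K -> M]. New: M.
Round 2: rule 3 [M & K -> U]. New: U.
Round 3: rule 4 [U -> V]; rule 6 [B & U -> G]. New: V, G.
Closure: {B, G, K, M, Q, S, U, V} — 8 facts.

8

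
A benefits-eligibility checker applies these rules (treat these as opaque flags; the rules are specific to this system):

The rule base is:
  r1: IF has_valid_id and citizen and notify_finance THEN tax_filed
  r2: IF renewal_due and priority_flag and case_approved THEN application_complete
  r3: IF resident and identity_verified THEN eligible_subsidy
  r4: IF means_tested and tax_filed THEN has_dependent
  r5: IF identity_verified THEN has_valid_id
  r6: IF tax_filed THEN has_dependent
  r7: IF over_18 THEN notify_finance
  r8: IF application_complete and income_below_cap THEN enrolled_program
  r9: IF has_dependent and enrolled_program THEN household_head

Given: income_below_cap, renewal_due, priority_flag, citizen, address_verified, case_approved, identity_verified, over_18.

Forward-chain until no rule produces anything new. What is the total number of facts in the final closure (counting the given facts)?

Round 1 fires r2, r5, r7, giving application_complete, has_valid_id, notify_finance.
Round 2 fires r1, r8, giving tax_filed, enrolled_program.
Round 3 fires r6, giving has_dependent.
Round 4 fires r9, giving household_head.
Closure: {address_verified, application_complete, case_approved, citizen, enrolled_program, has_dependent, has_valid_id, household_head, identity_verified, income_below_cap, notify_finance, over_18, priority_flag, renewal_due, tax_filed} — 15 facts.

15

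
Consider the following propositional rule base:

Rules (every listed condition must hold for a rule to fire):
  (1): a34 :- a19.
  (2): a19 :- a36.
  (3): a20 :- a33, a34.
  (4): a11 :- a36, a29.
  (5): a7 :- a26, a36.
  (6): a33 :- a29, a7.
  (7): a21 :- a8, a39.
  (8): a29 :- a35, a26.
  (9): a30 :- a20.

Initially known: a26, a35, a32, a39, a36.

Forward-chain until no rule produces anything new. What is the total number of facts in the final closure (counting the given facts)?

Round 1 fires (2), (5), (8), giving a19, a7, a29.
Round 2 fires (1), (4), (6), giving a34, a11, a33.
Round 3 fires (3), giving a20.
Round 4 fires (9), giving a30.
Closure: {a11, a19, a20, a26, a29, a30, a32, a33, a34, a35, a36, a39, a7} — 13 facts.

13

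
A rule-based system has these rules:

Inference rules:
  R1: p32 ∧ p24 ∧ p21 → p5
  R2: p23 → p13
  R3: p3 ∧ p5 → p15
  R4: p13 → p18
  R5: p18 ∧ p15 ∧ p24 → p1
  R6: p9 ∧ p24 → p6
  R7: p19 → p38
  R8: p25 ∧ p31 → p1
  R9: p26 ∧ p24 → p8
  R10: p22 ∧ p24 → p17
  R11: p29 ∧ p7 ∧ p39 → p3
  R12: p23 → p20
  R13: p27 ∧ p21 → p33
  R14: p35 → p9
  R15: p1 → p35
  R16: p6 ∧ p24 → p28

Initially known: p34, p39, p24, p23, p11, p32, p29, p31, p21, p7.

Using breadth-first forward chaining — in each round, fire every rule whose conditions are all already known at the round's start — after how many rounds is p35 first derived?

4

Round 1: R1 [p32 ∧ p24 ∧ p21 → p5]; R2 [p23 → p13]; R11 [p29 ∧ p7 ∧ p39 → p3]; R12 [p23 → p20]. New: p5, p13, p3, p20.
Round 2: R3 [p3 ∧ p5 → p15]; R4 [p13 → p18]. New: p15, p18.
Round 3: R5 [p18 ∧ p15 ∧ p24 → p1]. New: p1.
Round 4: R15 [p1 → p35]. New: p35.
p35 first appears in round 4.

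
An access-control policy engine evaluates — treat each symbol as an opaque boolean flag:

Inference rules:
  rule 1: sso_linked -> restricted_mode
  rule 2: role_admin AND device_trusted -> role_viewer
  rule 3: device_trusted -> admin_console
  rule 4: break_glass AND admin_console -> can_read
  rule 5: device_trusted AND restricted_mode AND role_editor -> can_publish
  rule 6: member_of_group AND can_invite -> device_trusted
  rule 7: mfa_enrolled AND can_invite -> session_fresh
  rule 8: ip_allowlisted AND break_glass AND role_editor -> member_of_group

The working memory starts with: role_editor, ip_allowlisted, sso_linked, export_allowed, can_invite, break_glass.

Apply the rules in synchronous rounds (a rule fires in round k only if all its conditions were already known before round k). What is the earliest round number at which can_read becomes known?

Round 1: rule 1 [sso_linked -> restricted_mode]; rule 8 [ip_allowlisted AND break_glass AND role_editor -> member_of_group]. Adds restricted_mode, member_of_group.
Round 2: rule 6 [member_of_group AND can_invite -> device_trusted]. Adds device_trusted.
Round 3: rule 3 [device_trusted -> admin_console]; rule 5 [device_trusted AND restricted_mode AND role_editor -> can_publish]. Adds admin_console, can_publish.
Round 4: rule 4 [break_glass AND admin_console -> can_read]. Adds can_read.
can_read first appears in round 4.

4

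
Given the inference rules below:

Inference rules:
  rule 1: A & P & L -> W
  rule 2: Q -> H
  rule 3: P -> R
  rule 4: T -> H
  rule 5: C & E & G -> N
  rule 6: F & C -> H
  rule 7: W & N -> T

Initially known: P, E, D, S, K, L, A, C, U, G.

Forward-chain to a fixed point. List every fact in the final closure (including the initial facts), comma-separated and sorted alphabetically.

Round 1 — rule 1, rule 3, rule 5, derive W, R, N.
Round 2 — rule 7, derive T.
Round 3 — rule 4, derive H.

A, C, D, E, G, H, K, L, N, P, R, S, T, U, W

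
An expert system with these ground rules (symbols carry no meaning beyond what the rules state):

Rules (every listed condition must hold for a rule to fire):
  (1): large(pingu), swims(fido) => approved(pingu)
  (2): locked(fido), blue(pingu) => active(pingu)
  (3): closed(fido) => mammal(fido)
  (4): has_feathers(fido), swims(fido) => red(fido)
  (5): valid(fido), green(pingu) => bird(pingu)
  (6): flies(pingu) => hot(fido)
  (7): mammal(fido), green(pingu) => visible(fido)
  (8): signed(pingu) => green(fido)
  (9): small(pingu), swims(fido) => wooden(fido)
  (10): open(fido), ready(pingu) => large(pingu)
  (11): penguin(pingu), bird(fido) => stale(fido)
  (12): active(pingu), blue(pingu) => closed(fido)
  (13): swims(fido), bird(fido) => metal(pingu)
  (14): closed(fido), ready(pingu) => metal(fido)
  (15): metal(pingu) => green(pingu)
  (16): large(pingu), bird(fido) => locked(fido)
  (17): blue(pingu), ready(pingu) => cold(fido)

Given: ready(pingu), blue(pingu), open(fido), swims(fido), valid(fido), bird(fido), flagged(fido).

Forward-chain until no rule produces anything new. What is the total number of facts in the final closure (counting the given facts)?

[1] (10) [open(fido), ready(pingu) => large(pingu)]; (13) [swims(fido), bird(fido) => metal(pingu)]; (17) [blue(pingu), ready(pingu) => cold(fido)]. ⇒ new: large(pingu), metal(pingu), cold(fido).
[2] (1) [large(pingu), swims(fido) => approved(pingu)]; (15) [metal(pingu) => green(pingu)]; (16) [large(pingu), bird(fido) => locked(fido)]. ⇒ new: approved(pingu), green(pingu), locked(fido).
[3] (2) [locked(fido), blue(pingu) => active(pingu)]; (5) [valid(fido), green(pingu) => bird(pingu)]. ⇒ new: active(pingu), bird(pingu).
[4] (12) [active(pingu), blue(pingu) => closed(fido)]. ⇒ new: closed(fido).
[5] (3) [closed(fido) => mammal(fido)]; (14) [closed(fido), ready(pingu) => metal(fido)]. ⇒ new: mammal(fido), metal(fido).
[6] (7) [mammal(fido), green(pingu) => visible(fido)]. ⇒ new: visible(fido).
Closure: {active(pingu), approved(pingu), bird(fido), bird(pingu), blue(pingu), closed(fido), cold(fido), flagged(fido), green(pingu), large(pingu), locked(fido), mammal(fido), metal(fido), metal(pingu), open(fido), ready(pingu), swims(fido), valid(fido), visible(fido)} — 19 facts.

19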